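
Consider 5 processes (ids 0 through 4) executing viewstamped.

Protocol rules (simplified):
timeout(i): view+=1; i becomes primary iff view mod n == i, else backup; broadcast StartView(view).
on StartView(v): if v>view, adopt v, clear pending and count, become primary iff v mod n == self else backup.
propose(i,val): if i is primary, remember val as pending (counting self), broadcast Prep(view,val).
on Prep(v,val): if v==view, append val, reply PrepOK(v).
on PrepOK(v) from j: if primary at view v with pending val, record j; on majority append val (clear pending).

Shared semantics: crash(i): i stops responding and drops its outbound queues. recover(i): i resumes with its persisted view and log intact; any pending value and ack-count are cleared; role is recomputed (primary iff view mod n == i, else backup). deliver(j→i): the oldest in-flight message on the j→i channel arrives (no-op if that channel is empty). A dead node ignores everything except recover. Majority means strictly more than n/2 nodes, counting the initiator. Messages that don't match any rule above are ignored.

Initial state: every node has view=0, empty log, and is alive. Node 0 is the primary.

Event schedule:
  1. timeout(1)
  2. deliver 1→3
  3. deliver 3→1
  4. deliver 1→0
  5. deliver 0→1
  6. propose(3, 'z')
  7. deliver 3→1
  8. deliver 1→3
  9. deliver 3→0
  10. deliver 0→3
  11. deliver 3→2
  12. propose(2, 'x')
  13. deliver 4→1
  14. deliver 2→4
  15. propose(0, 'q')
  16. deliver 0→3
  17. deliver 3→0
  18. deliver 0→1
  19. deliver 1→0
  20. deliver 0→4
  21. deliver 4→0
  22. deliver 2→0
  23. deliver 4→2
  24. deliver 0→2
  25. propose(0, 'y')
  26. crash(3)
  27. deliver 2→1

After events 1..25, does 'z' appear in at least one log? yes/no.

after 1 — timeout(1): n1:prim/v1/[-]
after 2 — deliver 1→3: n3:back/v1/[-]
after 3 — deliver 3→1: ·
after 4 — deliver 1→0: n0:back/v1/[-]
after 5 — deliver 0→1: ·
after 6 — propose(3,'z'): ·
after 7 — deliver 3→1: ·
after 8 — deliver 1→3: ·
after 9 — deliver 3→0: ·
after 10 — deliver 0→3: ·
after 11 — deliver 3→2: ·
after 12 — propose(2,'x'): ·
after 13 — deliver 4→1: ·
after 14 — deliver 2→4: ·
after 15 — propose(0,'q'): ·
after 16 — deliver 0→3: ·
after 17 — deliver 3→0: ·
after 18 — deliver 0→1: ·
after 19 — deliver 1→0: ·
after 20 — deliver 0→4: ·
after 21 — deliver 4→0: ·
after 22 — deliver 2→0: ·
after 23 — deliver 4→2: ·
after 24 — deliver 0→2: ·
after 25 — propose(0,'y'): ·

no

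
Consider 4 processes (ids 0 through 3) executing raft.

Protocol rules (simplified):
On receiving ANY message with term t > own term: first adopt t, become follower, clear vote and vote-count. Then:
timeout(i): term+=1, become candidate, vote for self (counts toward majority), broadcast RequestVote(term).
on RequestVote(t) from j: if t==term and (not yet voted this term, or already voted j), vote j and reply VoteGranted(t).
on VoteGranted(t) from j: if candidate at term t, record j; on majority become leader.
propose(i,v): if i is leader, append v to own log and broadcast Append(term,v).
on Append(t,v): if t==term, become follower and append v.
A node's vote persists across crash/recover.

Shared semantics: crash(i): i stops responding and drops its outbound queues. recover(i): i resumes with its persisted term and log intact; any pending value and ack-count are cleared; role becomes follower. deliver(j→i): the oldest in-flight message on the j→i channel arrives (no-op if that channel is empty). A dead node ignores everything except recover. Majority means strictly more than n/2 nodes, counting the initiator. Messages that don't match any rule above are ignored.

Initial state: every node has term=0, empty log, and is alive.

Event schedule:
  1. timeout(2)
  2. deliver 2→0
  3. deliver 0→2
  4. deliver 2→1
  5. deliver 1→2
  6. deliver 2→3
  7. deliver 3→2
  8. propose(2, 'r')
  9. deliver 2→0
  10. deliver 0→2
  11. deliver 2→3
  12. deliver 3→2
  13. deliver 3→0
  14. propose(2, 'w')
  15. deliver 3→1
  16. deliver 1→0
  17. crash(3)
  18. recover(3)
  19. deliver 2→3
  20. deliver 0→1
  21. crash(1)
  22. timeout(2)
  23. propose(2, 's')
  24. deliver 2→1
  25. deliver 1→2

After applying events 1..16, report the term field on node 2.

1

1. timeout(2):  <2:cand t1 ->
2. deliver 2→0:  <0:foll t1 ->
3. deliver 0→2:  nop
4. deliver 2→1:  <1:foll t1 ->
5. deliver 1→2:  <2:lead t1 ->
6. deliver 2→3:  <3:foll t1 ->
7. deliver 3→2:  nop
8. propose(2,'r'):  <2:lead t1 r>
9. deliver 2→0:  <0:foll t1 r>
10. deliver 0→2:  nop
11. deliver 2→3:  <3:foll t1 r>
12. deliver 3→2:  nop
13. deliver 3→0:  nop
14. propose(2,'w'):  <2:lead t1 r,w>
15. deliver 3→1:  nop
16. deliver 1→0:  nop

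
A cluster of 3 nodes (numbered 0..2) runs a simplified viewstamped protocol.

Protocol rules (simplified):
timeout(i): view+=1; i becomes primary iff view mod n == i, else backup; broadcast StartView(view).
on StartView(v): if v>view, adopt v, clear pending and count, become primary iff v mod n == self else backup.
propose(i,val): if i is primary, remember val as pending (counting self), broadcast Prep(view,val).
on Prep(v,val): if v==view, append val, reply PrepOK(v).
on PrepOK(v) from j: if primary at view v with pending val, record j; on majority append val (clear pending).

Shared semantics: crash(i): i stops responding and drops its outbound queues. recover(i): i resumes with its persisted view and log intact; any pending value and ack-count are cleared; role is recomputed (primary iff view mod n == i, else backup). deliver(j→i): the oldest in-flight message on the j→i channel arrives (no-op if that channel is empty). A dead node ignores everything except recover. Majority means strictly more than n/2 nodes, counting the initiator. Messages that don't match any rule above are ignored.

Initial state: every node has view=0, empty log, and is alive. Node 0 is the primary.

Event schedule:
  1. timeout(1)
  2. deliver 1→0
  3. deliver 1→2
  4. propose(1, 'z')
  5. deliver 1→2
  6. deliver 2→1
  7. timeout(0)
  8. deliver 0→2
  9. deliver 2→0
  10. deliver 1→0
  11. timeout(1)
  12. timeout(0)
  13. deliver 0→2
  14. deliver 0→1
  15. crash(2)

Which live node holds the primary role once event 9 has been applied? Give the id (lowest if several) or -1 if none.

1. timeout(1):  <1:prim v1 ->
2. deliver 1→0:  <0:back v1 ->
3. deliver 1→2:  <2:back v1 ->
4. propose(1,'z'):  nop
5. deliver 1→2:  <2:back v1 z>
6. deliver 2→1:  <1:prim v1 z>
7. timeout(0):  <0:back v2 ->
8. deliver 0→2:  <2:prim v2 z>
9. deliver 2→0:  nop

1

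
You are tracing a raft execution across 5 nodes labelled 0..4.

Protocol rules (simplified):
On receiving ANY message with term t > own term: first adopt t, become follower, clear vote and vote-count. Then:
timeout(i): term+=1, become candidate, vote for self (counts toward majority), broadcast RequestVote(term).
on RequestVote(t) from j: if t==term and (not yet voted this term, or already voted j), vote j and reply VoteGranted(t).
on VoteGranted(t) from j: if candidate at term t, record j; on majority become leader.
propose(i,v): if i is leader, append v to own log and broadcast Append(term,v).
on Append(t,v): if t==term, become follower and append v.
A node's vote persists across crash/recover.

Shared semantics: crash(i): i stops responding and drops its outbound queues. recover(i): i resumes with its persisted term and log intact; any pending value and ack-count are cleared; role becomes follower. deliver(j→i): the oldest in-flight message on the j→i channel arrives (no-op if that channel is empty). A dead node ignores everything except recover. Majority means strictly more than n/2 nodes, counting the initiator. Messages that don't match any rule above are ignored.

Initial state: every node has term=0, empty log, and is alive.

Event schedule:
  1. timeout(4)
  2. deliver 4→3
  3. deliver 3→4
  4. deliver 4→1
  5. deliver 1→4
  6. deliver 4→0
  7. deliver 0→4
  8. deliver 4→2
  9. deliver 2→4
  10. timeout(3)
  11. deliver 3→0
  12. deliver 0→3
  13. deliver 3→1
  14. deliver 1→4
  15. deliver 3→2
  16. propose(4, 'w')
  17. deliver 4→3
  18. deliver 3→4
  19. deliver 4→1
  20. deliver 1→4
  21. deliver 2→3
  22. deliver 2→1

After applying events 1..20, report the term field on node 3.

after 1 — timeout(4): n4:cand/t1/[-]
after 2 — deliver 4→3: n3:foll/t1/[-]
after 3 — deliver 3→4: ·
after 4 — deliver 4→1: n1:foll/t1/[-]
after 5 — deliver 1→4: n4:lead/t1/[-]
after 6 — deliver 4→0: n0:foll/t1/[-]
after 7 — deliver 0→4: ·
after 8 — deliver 4→2: n2:foll/t1/[-]
after 9 — deliver 2→4: ·
after 10 — timeout(3): n3:cand/t2/[-]
after 11 — deliver 3→0: n0:foll/t2/[-]
after 12 — deliver 0→3: ·
after 13 — deliver 3→1: n1:foll/t2/[-]
after 14 — deliver 1→4: ·
after 15 — deliver 3→2: n2:foll/t2/[-]
after 16 — propose(4,'w'): n4:lead/t1/[w]
after 17 — deliver 4→3: ·
after 18 — deliver 3→4: n4:foll/t2/[w]
after 19 — deliver 4→1: ·
after 20 — deliver 1→4: ·

2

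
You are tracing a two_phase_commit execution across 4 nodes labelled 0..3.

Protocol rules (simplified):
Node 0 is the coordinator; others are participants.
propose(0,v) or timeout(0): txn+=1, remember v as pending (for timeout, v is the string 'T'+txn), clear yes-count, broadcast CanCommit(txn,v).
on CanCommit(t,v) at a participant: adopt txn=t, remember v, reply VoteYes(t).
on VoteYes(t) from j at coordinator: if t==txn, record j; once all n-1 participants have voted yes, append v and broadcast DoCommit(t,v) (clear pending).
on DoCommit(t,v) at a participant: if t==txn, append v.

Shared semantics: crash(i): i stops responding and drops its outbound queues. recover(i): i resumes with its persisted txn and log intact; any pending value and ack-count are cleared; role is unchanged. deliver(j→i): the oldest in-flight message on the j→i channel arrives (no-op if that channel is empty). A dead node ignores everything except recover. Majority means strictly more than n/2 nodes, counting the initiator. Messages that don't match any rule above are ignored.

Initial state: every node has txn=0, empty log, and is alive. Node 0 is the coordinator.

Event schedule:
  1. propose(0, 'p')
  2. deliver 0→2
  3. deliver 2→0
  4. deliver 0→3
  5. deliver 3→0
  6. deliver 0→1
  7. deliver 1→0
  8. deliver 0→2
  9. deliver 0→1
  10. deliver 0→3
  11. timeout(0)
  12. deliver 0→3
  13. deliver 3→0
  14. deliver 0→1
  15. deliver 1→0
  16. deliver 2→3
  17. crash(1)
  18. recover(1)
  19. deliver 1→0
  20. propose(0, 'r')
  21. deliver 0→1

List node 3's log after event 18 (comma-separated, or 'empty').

p

[1] propose(0,'p') → N0(coor t1 [-])
[2] deliver 0→2 → N2(part t1 [-])
[3] deliver 2→0 → ∅
[4] deliver 0→3 → N3(part t1 [-])
[5] deliver 3→0 → ∅
[6] deliver 0→1 → N1(part t1 [-])
[7] deliver 1→0 → N0(coor t1 [p])
[8] deliver 0→2 → N2(part t1 [p])
[9] deliver 0→1 → N1(part t1 [p])
[10] deliver 0→3 → N3(part t1 [p])
[11] timeout(0) → N0(coor t2 [p])
[12] deliver 0→3 → N3(part t2 [p])
[13] deliver 3→0 → ∅
[14] deliver 0→1 → N1(part t2 [p])
[15] deliver 1→0 → ∅
[16] deliver 2→3 → ∅
[17] crash(1) → N1(✗part t2 [p])
[18] recover(1) → N1(part t2 [p])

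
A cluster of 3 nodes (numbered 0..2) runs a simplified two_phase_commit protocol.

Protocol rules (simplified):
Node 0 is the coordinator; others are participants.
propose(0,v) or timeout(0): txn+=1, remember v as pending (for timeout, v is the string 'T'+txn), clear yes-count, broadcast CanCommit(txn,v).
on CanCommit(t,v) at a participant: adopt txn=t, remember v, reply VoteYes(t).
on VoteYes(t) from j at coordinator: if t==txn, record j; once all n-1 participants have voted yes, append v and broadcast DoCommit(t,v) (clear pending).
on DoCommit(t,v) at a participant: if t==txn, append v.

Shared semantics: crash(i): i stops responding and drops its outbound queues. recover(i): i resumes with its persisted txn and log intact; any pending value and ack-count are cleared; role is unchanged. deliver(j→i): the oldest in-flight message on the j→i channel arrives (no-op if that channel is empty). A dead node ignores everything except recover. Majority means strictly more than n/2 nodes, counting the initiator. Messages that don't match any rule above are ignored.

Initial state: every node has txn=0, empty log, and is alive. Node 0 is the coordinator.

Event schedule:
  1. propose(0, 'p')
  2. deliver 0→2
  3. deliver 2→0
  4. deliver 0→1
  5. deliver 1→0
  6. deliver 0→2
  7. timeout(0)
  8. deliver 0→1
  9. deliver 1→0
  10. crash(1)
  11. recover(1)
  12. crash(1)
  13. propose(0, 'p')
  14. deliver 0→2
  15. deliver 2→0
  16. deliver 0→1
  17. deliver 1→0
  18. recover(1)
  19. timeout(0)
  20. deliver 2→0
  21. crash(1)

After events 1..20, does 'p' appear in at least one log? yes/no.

yes

step 1 propose(0,'p'): 0={coor,t=1,log=-}
step 2 deliver 0→2: 2={part,t=1,log=-}
step 3 deliver 2→0: —
step 4 deliver 0→1: 1={part,t=1,log=-}
step 5 deliver 1→0: 0={coor,t=1,log=p}
step 6 deliver 0→2: 2={part,t=1,log=p}
step 7 timeout(0): 0={coor,t=2,log=p}
step 8 deliver 0→1: 1={part,t=1,log=p}
step 9 deliver 1→0: —
step 10 crash(1): 1={✗part,t=1,log=p}
step 11 recover(1): 1={part,t=1,log=p}
step 12 crash(1): 1={✗part,t=1,log=p}
step 13 propose(0,'p'): 0={coor,t=3,log=p}
step 14 deliver 0→2: 2={part,t=2,log=p}
step 15 deliver 2→0: —
step 16 deliver 0→1: —
step 17 deliver 1→0: —
step 18 recover(1): 1={part,t=1,log=p}
step 19 timeout(0): 0={coor,t=4,log=p}
step 20 deliver 2→0: —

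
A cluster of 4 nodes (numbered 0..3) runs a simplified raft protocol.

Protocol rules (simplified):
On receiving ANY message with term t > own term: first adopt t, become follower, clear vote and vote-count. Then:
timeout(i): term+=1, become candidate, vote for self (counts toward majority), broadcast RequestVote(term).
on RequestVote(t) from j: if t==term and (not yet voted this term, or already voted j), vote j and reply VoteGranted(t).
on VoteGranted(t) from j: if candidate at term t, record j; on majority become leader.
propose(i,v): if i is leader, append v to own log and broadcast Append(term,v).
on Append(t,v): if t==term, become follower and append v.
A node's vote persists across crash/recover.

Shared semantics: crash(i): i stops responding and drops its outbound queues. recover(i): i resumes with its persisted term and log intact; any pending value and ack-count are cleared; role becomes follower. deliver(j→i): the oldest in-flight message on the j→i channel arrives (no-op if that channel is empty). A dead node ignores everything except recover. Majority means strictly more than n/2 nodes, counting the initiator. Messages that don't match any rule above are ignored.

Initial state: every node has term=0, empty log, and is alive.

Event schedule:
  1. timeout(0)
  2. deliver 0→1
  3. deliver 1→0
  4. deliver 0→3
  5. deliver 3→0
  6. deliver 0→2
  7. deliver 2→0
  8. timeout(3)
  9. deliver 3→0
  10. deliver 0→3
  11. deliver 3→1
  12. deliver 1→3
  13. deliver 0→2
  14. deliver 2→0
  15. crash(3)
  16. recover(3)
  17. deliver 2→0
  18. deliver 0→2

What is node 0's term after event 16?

after 1 — timeout(0): n0:cand/t1/[-]
after 2 — deliver 0→1: n1:foll/t1/[-]
after 3 — deliver 1→0: ·
after 4 — deliver 0→3: n3:foll/t1/[-]
after 5 — deliver 3→0: n0:lead/t1/[-]
after 6 — deliver 0→2: n2:foll/t1/[-]
after 7 — deliver 2→0: ·
after 8 — timeout(3): n3:cand/t2/[-]
after 9 — deliver 3→0: n0:foll/t2/[-]
after 10 — deliver 0→3: ·
after 11 — deliver 3→1: n1:foll/t2/[-]
after 12 — deliver 1→3: n3:lead/t2/[-]
after 13 — deliver 0→2: ·
after 14 — deliver 2→0: ·
after 15 — crash(3): n3:✗lead/t2/[-]
after 16 — recover(3): n3:foll/t2/[-]

2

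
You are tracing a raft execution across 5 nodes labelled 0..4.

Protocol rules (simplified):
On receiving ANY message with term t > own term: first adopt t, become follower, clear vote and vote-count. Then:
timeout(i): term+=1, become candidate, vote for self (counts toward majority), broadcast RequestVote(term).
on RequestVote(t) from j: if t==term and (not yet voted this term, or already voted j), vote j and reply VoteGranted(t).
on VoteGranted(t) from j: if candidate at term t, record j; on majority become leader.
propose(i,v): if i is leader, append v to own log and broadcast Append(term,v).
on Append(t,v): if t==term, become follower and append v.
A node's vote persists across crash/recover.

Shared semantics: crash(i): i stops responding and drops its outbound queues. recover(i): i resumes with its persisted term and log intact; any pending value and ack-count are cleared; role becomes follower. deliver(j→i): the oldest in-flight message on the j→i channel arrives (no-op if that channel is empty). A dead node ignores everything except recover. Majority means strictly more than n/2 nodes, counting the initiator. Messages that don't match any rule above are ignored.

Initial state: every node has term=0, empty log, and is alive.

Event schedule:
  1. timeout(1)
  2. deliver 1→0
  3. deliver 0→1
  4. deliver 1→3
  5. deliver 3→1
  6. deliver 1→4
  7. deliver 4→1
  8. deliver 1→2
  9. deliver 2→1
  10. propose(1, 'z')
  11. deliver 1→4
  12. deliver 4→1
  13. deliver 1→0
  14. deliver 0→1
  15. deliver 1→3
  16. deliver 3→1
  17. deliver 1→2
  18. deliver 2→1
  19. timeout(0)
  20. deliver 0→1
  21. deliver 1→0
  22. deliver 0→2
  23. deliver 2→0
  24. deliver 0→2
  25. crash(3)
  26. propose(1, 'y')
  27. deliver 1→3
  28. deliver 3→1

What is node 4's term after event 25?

[1] timeout(1) → N1(cand t1 [-])
[2] deliver 1→0 → N0(foll t1 [-])
[3] deliver 0→1 → ∅
[4] deliver 1→3 → N3(foll t1 [-])
[5] deliver 3→1 → N1(lead t1 [-])
[6] deliver 1→4 → N4(foll t1 [-])
[7] deliver 4→1 → ∅
[8] deliver 1→2 → N2(foll t1 [-])
[9] deliver 2→1 → ∅
[10] propose(1,'z') → N1(lead t1 [z])
[11] deliver 1→4 → N4(foll t1 [z])
[12] deliver 4→1 → ∅
[13] deliver 1→0 → N0(foll t1 [z])
[14] deliver 0→1 → ∅
[15] deliver 1→3 → N3(foll t1 [z])
[16] deliver 3→1 → ∅
[17] deliver 1→2 → N2(foll t1 [z])
[18] deliver 2→1 → ∅
[19] timeout(0) → N0(cand t2 [z])
[20] deliver 0→1 → N1(foll t2 [z])
[21] deliver 1→0 → ∅
[22] deliver 0→2 → N2(foll t2 [z])
[23] deliver 2→0 → N0(lead t2 [z])
[24] deliver 0→2 → ∅
[25] crash(3) → N3(✗foll t1 [z])

1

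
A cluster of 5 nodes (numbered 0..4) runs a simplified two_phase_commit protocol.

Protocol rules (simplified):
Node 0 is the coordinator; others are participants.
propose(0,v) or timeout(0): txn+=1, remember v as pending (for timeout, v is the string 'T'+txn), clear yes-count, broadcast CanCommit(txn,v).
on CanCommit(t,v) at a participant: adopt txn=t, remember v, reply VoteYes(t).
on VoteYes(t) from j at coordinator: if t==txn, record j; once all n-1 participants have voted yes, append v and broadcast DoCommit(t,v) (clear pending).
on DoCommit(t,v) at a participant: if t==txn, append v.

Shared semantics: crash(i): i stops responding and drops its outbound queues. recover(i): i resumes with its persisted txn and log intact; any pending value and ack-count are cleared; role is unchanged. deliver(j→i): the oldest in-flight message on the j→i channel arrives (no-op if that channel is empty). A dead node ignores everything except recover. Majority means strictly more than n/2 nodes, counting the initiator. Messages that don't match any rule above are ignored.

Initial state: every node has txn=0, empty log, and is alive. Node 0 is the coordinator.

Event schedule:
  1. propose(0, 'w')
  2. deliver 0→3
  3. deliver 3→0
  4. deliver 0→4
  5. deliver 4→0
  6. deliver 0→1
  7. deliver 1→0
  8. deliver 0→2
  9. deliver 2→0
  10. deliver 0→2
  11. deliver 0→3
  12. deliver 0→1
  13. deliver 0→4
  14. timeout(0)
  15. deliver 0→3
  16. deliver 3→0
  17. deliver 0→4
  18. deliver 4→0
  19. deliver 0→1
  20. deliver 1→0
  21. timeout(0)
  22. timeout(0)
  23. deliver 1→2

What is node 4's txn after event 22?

step 1 propose(0,'w'): 0={coor,t=1,log=-}
step 2 deliver 0→3: 3={part,t=1,log=-}
step 3 deliver 3→0: —
step 4 deliver 0→4: 4={part,t=1,log=-}
step 5 deliver 4→0: —
step 6 deliver 0→1: 1={part,t=1,log=-}
step 7 deliver 1→0: —
step 8 deliver 0→2: 2={part,t=1,log=-}
step 9 deliver 2→0: 0={coor,t=1,log=w}
step 10 deliver 0→2: 2={part,t=1,log=w}
step 11 deliver 0→3: 3={part,t=1,log=w}
step 12 deliver 0→1: 1={part,t=1,log=w}
step 13 deliver 0→4: 4={part,t=1,log=w}
step 14 timeout(0): 0={coor,t=2,log=w}
step 15 deliver 0→3: 3={part,t=2,log=w}
step 16 deliver 3→0: —
step 17 deliver 0→4: 4={part,t=2,log=w}
step 18 deliver 4→0: —
step 19 deliver 0→1: 1={part,t=2,log=w}
step 20 deliver 1→0: —
step 21 timeout(0): 0={coor,t=3,log=w}
step 22 timeout(0): 0={coor,t=4,log=w}

2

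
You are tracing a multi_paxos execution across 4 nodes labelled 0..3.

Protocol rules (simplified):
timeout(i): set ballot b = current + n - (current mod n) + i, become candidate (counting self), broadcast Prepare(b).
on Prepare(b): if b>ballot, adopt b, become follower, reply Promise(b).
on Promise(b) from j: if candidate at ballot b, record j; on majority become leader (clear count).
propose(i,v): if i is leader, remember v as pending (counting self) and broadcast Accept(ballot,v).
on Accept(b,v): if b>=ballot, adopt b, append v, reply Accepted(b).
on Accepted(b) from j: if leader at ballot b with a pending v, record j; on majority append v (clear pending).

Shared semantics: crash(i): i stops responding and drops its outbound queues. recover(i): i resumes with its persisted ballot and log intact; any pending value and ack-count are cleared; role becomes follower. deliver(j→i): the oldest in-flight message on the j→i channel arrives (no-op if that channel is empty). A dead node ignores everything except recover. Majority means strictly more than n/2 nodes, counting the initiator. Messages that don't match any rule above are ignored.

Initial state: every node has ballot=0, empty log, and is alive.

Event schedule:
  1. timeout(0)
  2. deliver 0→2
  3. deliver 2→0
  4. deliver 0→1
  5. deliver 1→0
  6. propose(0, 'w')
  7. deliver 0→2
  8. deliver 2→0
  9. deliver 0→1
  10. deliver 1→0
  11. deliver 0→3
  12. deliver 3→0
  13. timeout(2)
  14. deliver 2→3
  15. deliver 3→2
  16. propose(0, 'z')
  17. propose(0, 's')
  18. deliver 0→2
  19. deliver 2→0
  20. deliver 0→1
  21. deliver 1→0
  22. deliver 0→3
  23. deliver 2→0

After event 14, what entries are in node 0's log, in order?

step 1 timeout(0): 0={cand,b=4,log=-}
step 2 deliver 0→2: 2={foll,b=4,log=-}
step 3 deliver 2→0: —
step 4 deliver 0→1: 1={foll,b=4,log=-}
step 5 deliver 1→0: 0={lead,b=4,log=-}
step 6 propose(0,'w'): —
step 7 deliver 0→2: 2={foll,b=4,log=w}
step 8 deliver 2→0: —
step 9 deliver 0→1: 1={foll,b=4,log=w}
step 10 deliver 1→0: 0={lead,b=4,log=w}
step 11 deliver 0→3: 3={foll,b=4,log=-}
step 12 deliver 3→0: —
step 13 timeout(2): 2={cand,b=10,log=w}
step 14 deliver 2→3: 3={foll,b=10,log=-}

w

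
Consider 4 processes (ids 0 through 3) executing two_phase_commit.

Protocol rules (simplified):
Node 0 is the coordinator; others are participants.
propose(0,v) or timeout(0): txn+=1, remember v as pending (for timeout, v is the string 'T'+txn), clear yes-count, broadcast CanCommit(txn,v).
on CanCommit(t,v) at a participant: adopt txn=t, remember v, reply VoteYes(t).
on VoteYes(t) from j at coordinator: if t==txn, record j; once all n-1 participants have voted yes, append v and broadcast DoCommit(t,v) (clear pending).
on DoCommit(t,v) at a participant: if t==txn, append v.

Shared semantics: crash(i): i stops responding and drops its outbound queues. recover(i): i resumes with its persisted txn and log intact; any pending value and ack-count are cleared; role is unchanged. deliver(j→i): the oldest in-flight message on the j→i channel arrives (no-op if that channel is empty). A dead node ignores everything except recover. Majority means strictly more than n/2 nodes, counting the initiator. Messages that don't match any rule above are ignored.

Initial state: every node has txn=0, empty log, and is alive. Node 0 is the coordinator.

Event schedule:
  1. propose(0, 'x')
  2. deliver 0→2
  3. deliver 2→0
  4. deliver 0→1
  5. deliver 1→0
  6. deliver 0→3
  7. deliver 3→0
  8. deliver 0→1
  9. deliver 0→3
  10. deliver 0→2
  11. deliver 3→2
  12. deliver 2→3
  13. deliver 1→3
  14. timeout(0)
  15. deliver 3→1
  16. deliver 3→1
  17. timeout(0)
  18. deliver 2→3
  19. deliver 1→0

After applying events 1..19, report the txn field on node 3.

1

after 1 — propose(0,'x'): n0:coor/t1/[-]
after 2 — deliver 0→2: n2:part/t1/[-]
after 3 — deliver 2→0: ·
after 4 — deliver 0→1: n1:part/t1/[-]
after 5 — deliver 1→0: ·
after 6 — deliver 0→3: n3:part/t1/[-]
after 7 — deliver 3→0: n0:coor/t1/[x]
after 8 — deliver 0→1: n1:part/t1/[x]
after 9 — deliver 0→3: n3:part/t1/[x]
after 10 — deliver 0→2: n2:part/t1/[x]
after 11 — deliver 3→2: ·
after 12 — deliver 2→3: ·
after 13 — deliver 1→3: ·
after 14 — timeout(0): n0:coor/t2/[x]
after 15 — deliver 3→1: ·
after 16 — deliver 3→1: ·
after 17 — timeout(0): n0:coor/t3/[x]
after 18 — deliver 2→3: ·
after 19 — deliver 1→0: ·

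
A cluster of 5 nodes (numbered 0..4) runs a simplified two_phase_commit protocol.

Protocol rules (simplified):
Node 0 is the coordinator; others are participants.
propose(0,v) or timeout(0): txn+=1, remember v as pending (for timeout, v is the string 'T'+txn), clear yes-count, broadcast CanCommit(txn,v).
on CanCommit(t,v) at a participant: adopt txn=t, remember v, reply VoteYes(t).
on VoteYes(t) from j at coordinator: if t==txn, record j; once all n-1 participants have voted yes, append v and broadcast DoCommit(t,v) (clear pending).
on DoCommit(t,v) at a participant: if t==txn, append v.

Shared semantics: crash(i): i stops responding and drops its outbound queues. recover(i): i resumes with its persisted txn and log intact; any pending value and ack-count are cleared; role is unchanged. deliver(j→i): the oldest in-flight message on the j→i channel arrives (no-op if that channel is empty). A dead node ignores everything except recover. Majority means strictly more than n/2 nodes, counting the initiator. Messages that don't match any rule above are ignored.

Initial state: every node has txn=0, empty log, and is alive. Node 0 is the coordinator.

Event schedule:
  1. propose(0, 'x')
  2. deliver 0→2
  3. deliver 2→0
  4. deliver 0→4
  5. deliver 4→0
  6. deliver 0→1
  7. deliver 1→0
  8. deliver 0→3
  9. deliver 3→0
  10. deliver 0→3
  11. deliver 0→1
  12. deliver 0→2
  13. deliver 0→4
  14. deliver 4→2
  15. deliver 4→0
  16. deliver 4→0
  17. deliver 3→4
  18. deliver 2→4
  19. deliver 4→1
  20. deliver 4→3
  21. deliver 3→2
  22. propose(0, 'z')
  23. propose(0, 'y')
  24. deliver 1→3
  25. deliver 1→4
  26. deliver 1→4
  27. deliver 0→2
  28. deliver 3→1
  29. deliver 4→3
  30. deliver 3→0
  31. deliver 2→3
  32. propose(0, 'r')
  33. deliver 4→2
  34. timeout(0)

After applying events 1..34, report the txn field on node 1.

[1] propose(0,'x') → N0(coor t1 [-])
[2] deliver 0→2 → N2(part t1 [-])
[3] deliver 2→0 → ∅
[4] deliver 0→4 → N4(part t1 [-])
[5] deliver 4→0 → ∅
[6] deliver 0→1 → N1(part t1 [-])
[7] deliver 1→0 → ∅
[8] deliver 0→3 → N3(part t1 [-])
[9] deliver 3→0 → N0(coor t1 [x])
[10] deliver 0→3 → N3(part t1 [x])
[11] deliver 0→1 → N1(part t1 [x])
[12] deliver 0→2 → N2(part t1 [x])
[13] deliver 0→4 → N4(part t1 [x])
[14] deliver 4→2 → ∅
[15] deliver 4→0 → ∅
[16] deliver 4→0 → ∅
[17] deliver 3→4 → ∅
[18] deliver 2→4 → ∅
[19] deliver 4→1 → ∅
[20] deliver 4→3 → ∅
[21] deliver 3→2 → ∅
[22] propose(0,'z') → N0(coor t2 [x])
[23] propose(0,'y') → N0(coor t3 [x])
[24] deliver 1→3 → ∅
[25] deliver 1→4 → ∅
[26] deliver 1→4 → ∅
[27] deliver 0→2 → N2(part t2 [x])
[28] deliver 3→1 → ∅
[29] deliver 4→3 → ∅
[30] deliver 3→0 → ∅
[31] deliver 2→3 → ∅
[32] propose(0,'r') → N0(coor t4 [x])
[33] deliver 4→2 → ∅
[34] timeout(0) → N0(coor t5 [x])

1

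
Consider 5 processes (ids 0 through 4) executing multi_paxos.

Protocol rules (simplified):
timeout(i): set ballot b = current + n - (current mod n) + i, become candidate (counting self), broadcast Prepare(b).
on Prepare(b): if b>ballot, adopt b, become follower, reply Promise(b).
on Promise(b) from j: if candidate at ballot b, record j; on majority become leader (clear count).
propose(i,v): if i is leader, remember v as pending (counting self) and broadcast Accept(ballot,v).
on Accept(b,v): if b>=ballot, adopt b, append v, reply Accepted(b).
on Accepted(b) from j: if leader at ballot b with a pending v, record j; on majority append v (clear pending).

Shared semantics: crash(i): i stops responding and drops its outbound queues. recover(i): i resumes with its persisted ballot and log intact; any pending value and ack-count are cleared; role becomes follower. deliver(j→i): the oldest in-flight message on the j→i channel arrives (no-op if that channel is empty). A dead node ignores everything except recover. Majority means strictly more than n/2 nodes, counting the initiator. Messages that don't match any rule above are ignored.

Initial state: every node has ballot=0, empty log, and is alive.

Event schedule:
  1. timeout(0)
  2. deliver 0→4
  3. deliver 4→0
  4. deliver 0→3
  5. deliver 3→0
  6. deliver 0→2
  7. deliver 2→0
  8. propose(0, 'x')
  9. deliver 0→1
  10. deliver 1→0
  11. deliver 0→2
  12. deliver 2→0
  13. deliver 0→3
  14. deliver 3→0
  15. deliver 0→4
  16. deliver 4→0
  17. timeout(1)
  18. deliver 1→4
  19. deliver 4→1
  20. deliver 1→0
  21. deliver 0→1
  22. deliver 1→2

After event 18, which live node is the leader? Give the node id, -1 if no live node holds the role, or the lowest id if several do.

0

e1 timeout(0): 0[cand,b=5,-]
e2 deliver 0→4: 4[foll,b=5,-]
e3 deliver 4→0: ·
e4 deliver 0→3: 3[foll,b=5,-]
e5 deliver 3→0: 0[lead,b=5,-]
e6 deliver 0→2: 2[foll,b=5,-]
e7 deliver 2→0: ·
e8 propose(0,'x'): ·
e9 deliver 0→1: 1[foll,b=5,-]
e10 deliver 1→0: ·
e11 deliver 0→2: 2[foll,b=5,x]
e12 deliver 2→0: ·
e13 deliver 0→3: 3[foll,b=5,x]
e14 deliver 3→0: 0[lead,b=5,x]
e15 deliver 0→4: 4[foll,b=5,x]
e16 deliver 4→0: ·
e17 timeout(1): 1[cand,b=11,-]
e18 deliver 1→4: 4[foll,b=11,x]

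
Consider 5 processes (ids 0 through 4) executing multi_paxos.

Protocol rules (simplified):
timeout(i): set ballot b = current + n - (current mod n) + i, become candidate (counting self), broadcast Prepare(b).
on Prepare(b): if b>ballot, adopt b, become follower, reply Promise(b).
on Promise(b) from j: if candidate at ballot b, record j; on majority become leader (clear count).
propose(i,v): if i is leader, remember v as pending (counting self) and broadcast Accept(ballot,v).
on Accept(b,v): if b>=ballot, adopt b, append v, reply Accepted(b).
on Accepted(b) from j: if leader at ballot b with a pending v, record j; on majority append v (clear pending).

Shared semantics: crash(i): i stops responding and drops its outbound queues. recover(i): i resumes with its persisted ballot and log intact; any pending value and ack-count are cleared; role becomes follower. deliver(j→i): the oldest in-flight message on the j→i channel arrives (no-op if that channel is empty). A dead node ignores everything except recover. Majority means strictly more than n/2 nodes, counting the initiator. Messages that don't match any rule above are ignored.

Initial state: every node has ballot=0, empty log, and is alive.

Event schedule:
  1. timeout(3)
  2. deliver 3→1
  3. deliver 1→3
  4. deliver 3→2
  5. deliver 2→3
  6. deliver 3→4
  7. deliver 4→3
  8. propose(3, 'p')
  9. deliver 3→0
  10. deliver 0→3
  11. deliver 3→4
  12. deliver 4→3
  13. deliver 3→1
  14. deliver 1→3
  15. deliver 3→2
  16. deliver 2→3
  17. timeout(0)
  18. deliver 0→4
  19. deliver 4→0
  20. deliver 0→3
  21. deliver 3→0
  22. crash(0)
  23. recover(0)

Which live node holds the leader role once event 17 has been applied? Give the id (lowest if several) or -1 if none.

e1 timeout(3): 3[cand,b=8,-]
e2 deliver 3→1: 1[foll,b=8,-]
e3 deliver 1→3: ·
e4 deliver 3→2: 2[foll,b=8,-]
e5 deliver 2→3: 3[lead,b=8,-]
e6 deliver 3→4: 4[foll,b=8,-]
e7 deliver 4→3: ·
e8 propose(3,'p'): ·
e9 deliver 3→0: 0[foll,b=8,-]
e10 deliver 0→3: ·
e11 deliver 3→4: 4[foll,b=8,p]
e12 deliver 4→3: ·
e13 deliver 3→1: 1[foll,b=8,p]
e14 deliver 1→3: 3[lead,b=8,p]
e15 deliver 3→2: 2[foll,b=8,p]
e16 deliver 2→3: ·
e17 timeout(0): 0[cand,b=10,-]

3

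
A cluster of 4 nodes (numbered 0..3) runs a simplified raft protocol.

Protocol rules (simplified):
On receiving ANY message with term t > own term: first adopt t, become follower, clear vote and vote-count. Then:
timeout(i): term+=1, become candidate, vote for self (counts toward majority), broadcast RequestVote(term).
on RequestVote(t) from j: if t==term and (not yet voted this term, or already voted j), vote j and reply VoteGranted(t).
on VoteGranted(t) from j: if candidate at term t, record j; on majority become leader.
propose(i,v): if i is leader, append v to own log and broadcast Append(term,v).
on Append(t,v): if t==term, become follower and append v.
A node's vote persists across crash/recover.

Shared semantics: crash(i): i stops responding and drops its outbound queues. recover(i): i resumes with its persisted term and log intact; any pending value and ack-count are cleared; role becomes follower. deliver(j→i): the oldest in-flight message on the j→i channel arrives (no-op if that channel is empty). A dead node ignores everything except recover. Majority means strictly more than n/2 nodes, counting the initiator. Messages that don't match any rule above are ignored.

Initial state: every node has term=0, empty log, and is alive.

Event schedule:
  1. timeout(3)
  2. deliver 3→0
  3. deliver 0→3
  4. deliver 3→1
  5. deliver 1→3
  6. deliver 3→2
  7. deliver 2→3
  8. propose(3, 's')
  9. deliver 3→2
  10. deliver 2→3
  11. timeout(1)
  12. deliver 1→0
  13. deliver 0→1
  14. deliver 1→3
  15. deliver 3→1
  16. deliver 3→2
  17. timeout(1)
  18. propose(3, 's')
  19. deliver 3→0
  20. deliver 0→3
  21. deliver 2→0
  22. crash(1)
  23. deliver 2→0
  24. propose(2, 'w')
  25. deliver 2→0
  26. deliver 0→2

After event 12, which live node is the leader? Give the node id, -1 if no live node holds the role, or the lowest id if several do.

3

1. timeout(3):  <3:cand t1 ->
2. deliver 3→0:  <0:foll t1 ->
3. deliver 0→3:  nop
4. deliver 3→1:  <1:foll t1 ->
5. deliver 1→3:  <3:lead t1 ->
6. deliver 3→2:  <2:foll t1 ->
7. deliver 2→3:  nop
8. propose(3,'s'):  <3:lead t1 s>
9. deliver 3→2:  <2:foll t1 s>
10. deliver 2→3:  nop
11. timeout(1):  <1:cand t2 ->
12. deliver 1→0:  <0:foll t2 ->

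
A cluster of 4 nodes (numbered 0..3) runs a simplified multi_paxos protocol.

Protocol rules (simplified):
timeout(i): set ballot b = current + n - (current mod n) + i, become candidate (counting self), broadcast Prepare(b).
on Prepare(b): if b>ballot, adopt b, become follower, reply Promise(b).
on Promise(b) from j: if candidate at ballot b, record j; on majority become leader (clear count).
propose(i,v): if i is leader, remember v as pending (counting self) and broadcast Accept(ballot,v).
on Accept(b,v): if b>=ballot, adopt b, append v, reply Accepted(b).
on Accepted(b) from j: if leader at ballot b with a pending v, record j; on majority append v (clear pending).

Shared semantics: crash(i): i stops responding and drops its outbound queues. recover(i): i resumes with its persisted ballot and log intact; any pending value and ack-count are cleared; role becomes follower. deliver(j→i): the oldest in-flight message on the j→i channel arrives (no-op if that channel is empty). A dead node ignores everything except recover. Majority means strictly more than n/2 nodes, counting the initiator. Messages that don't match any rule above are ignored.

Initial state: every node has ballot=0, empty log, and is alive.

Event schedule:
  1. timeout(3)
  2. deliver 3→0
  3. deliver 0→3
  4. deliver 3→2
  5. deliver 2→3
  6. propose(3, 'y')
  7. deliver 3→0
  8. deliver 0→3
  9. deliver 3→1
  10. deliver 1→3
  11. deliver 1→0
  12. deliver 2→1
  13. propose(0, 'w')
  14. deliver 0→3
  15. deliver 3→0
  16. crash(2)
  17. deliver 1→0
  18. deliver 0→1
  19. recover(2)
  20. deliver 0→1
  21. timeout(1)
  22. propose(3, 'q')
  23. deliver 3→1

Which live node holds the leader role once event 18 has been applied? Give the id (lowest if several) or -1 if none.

[1] timeout(3) → N3(cand b7 [-])
[2] deliver 3→0 → N0(foll b7 [-])
[3] deliver 0→3 → ∅
[4] deliver 3→2 → N2(foll b7 [-])
[5] deliver 2→3 → N3(lead b7 [-])
[6] propose(3,'y') → ∅
[7] deliver 3→0 → N0(foll b7 [y])
[8] deliver 0→3 → ∅
[9] deliver 3→1 → N1(foll b7 [-])
[10] deliver 1→3 → ∅
[11] deliver 1→0 → ∅
[12] deliver 2→1 → ∅
[13] propose(0,'w') → ∅
[14] deliver 0→3 → ∅
[15] deliver 3→0 → ∅
[16] crash(2) → N2(✗foll b7 [-])
[17] deliver 1→0 → ∅
[18] deliver 0→1 → ∅

3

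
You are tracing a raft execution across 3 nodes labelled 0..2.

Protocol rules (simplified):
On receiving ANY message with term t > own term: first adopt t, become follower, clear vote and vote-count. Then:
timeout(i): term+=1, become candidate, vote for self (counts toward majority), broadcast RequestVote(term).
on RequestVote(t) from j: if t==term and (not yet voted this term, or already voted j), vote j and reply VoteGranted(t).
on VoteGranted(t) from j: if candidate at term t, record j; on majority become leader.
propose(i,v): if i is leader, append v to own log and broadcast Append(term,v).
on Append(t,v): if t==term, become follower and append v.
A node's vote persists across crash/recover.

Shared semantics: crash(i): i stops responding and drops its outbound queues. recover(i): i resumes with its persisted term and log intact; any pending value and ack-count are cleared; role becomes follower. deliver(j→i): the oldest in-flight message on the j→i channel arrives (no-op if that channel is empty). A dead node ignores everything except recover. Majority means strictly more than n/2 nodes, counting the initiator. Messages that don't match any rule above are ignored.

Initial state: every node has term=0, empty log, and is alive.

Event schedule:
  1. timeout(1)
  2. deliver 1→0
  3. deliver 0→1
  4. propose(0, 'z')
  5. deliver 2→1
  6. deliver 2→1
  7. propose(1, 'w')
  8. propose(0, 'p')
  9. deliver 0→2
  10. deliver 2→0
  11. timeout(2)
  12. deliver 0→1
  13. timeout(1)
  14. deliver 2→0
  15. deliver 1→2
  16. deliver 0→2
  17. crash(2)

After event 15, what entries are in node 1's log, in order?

w

e1 timeout(1): 1[cand,t=1,-]
e2 deliver 1→0: 0[foll,t=1,-]
e3 deliver 0→1: 1[lead,t=1,-]
e4 propose(0,'z'): ·
e5 deliver 2→1: ·
e6 deliver 2→1: ·
e7 propose(1,'w'): 1[lead,t=1,w]
e8 propose(0,'p'): ·
e9 deliver 0→2: ·
e10 deliver 2→0: ·
e11 timeout(2): 2[cand,t=1,-]
e12 deliver 0→1: ·
e13 timeout(1): 1[cand,t=2,w]
e14 deliver 2→0: ·
e15 deliver 1→2: ·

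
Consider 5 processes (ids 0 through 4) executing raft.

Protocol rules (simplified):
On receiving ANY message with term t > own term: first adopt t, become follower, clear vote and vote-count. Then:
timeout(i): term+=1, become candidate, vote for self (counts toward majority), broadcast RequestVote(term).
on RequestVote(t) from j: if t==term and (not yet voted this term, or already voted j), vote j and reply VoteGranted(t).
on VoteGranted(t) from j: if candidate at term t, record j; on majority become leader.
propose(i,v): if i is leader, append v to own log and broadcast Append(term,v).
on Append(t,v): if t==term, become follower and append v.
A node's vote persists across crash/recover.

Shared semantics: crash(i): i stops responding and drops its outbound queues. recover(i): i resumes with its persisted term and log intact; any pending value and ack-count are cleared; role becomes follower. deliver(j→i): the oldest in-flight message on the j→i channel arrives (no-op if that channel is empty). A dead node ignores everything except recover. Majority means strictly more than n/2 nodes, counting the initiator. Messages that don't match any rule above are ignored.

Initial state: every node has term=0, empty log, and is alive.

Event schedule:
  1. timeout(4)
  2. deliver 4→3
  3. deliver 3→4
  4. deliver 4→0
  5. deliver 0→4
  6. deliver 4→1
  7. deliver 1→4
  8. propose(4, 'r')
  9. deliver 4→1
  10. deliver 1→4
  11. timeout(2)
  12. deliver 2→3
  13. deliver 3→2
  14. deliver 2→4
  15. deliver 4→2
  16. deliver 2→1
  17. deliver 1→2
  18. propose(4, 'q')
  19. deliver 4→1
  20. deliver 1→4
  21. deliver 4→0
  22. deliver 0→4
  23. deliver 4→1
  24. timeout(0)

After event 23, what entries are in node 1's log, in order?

r,q

after 1 — timeout(4): n4:cand/t1/[-]
after 2 — deliver 4→3: n3:foll/t1/[-]
after 3 — deliver 3→4: ·
after 4 — deliver 4→0: n0:foll/t1/[-]
after 5 — deliver 0→4: n4:lead/t1/[-]
after 6 — deliver 4→1: n1:foll/t1/[-]
after 7 — deliver 1→4: ·
after 8 — propose(4,'r'): n4:lead/t1/[r]
after 9 — deliver 4→1: n1:foll/t1/[r]
after 10 — deliver 1→4: ·
after 11 — timeout(2): n2:cand/t1/[-]
after 12 — deliver 2→3: ·
after 13 — deliver 3→2: ·
after 14 — deliver 2→4: ·
after 15 — deliver 4→2: ·
after 16 — deliver 2→1: ·
after 17 — deliver 1→2: ·
after 18 — propose(4,'q'): n4:lead/t1/[r,q]
after 19 — deliver 4→1: n1:foll/t1/[r,q]
after 20 — deliver 1→4: ·
after 21 — deliver 4→0: n0:foll/t1/[r]
after 22 — deliver 0→4: ·
after 23 — deliver 4→1: ·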